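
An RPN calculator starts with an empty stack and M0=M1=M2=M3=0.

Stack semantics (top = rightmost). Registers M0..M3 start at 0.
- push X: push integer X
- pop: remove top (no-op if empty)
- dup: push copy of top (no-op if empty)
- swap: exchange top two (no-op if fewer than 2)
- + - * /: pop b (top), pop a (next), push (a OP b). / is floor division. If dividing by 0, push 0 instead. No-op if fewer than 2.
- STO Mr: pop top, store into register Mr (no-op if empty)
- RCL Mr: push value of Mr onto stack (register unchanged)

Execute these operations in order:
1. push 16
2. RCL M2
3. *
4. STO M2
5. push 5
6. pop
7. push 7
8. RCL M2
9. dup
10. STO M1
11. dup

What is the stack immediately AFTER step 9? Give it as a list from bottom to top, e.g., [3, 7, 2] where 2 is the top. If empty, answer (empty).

After op 1 (push 16): stack=[16] mem=[0,0,0,0]
After op 2 (RCL M2): stack=[16,0] mem=[0,0,0,0]
After op 3 (*): stack=[0] mem=[0,0,0,0]
After op 4 (STO M2): stack=[empty] mem=[0,0,0,0]
After op 5 (push 5): stack=[5] mem=[0,0,0,0]
After op 6 (pop): stack=[empty] mem=[0,0,0,0]
After op 7 (push 7): stack=[7] mem=[0,0,0,0]
After op 8 (RCL M2): stack=[7,0] mem=[0,0,0,0]
After op 9 (dup): stack=[7,0,0] mem=[0,0,0,0]

[7, 0, 0]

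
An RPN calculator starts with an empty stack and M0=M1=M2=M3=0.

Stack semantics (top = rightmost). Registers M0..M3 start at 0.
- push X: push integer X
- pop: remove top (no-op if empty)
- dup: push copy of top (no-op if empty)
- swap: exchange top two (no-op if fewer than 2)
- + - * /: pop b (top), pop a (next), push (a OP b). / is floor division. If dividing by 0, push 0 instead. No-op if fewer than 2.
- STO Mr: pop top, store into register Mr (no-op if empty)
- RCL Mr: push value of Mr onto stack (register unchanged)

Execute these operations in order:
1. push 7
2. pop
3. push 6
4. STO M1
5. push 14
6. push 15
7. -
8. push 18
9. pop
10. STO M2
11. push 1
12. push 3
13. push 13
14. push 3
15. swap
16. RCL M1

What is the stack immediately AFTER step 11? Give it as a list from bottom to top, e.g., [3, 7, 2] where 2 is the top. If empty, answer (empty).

After op 1 (push 7): stack=[7] mem=[0,0,0,0]
After op 2 (pop): stack=[empty] mem=[0,0,0,0]
After op 3 (push 6): stack=[6] mem=[0,0,0,0]
After op 4 (STO M1): stack=[empty] mem=[0,6,0,0]
After op 5 (push 14): stack=[14] mem=[0,6,0,0]
After op 6 (push 15): stack=[14,15] mem=[0,6,0,0]
After op 7 (-): stack=[-1] mem=[0,6,0,0]
After op 8 (push 18): stack=[-1,18] mem=[0,6,0,0]
After op 9 (pop): stack=[-1] mem=[0,6,0,0]
After op 10 (STO M2): stack=[empty] mem=[0,6,-1,0]
After op 11 (push 1): stack=[1] mem=[0,6,-1,0]

[1]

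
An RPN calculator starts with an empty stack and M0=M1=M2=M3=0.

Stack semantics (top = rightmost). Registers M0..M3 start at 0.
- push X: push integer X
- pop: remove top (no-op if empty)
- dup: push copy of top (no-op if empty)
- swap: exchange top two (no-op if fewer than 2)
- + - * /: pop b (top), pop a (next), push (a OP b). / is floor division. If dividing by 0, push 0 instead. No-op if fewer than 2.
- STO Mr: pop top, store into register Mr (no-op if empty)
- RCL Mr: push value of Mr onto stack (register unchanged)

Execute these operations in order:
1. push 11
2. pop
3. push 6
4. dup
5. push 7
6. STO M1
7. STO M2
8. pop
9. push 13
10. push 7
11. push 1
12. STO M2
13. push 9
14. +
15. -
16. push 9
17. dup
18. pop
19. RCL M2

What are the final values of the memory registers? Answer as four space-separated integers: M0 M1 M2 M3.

After op 1 (push 11): stack=[11] mem=[0,0,0,0]
After op 2 (pop): stack=[empty] mem=[0,0,0,0]
After op 3 (push 6): stack=[6] mem=[0,0,0,0]
After op 4 (dup): stack=[6,6] mem=[0,0,0,0]
After op 5 (push 7): stack=[6,6,7] mem=[0,0,0,0]
After op 6 (STO M1): stack=[6,6] mem=[0,7,0,0]
After op 7 (STO M2): stack=[6] mem=[0,7,6,0]
After op 8 (pop): stack=[empty] mem=[0,7,6,0]
After op 9 (push 13): stack=[13] mem=[0,7,6,0]
After op 10 (push 7): stack=[13,7] mem=[0,7,6,0]
After op 11 (push 1): stack=[13,7,1] mem=[0,7,6,0]
After op 12 (STO M2): stack=[13,7] mem=[0,7,1,0]
After op 13 (push 9): stack=[13,7,9] mem=[0,7,1,0]
After op 14 (+): stack=[13,16] mem=[0,7,1,0]
After op 15 (-): stack=[-3] mem=[0,7,1,0]
After op 16 (push 9): stack=[-3,9] mem=[0,7,1,0]
After op 17 (dup): stack=[-3,9,9] mem=[0,7,1,0]
After op 18 (pop): stack=[-3,9] mem=[0,7,1,0]
After op 19 (RCL M2): stack=[-3,9,1] mem=[0,7,1,0]

Answer: 0 7 1 0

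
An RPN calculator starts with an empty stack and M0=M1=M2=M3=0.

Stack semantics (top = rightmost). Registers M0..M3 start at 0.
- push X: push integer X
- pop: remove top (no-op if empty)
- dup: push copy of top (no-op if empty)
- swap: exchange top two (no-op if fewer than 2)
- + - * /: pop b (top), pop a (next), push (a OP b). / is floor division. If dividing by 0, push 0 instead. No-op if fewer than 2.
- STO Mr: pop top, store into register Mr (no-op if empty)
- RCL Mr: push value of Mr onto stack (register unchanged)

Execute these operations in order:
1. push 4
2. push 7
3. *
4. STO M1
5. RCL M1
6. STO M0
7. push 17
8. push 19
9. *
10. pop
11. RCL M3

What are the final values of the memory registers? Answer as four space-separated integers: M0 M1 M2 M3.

Answer: 28 28 0 0

Derivation:
After op 1 (push 4): stack=[4] mem=[0,0,0,0]
After op 2 (push 7): stack=[4,7] mem=[0,0,0,0]
After op 3 (*): stack=[28] mem=[0,0,0,0]
After op 4 (STO M1): stack=[empty] mem=[0,28,0,0]
After op 5 (RCL M1): stack=[28] mem=[0,28,0,0]
After op 6 (STO M0): stack=[empty] mem=[28,28,0,0]
After op 7 (push 17): stack=[17] mem=[28,28,0,0]
After op 8 (push 19): stack=[17,19] mem=[28,28,0,0]
After op 9 (*): stack=[323] mem=[28,28,0,0]
After op 10 (pop): stack=[empty] mem=[28,28,0,0]
After op 11 (RCL M3): stack=[0] mem=[28,28,0,0]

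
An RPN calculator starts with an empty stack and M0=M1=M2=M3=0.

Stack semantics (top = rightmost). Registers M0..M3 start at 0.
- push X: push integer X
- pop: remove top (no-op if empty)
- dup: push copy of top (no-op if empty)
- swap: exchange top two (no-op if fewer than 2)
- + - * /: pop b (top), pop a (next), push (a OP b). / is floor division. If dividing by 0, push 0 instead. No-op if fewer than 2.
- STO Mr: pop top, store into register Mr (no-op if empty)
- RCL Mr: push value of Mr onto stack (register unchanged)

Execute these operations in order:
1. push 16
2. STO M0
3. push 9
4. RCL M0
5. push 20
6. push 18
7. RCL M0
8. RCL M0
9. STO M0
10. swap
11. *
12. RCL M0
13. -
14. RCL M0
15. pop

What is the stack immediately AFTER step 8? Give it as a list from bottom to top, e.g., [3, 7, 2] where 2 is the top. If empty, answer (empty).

After op 1 (push 16): stack=[16] mem=[0,0,0,0]
After op 2 (STO M0): stack=[empty] mem=[16,0,0,0]
After op 3 (push 9): stack=[9] mem=[16,0,0,0]
After op 4 (RCL M0): stack=[9,16] mem=[16,0,0,0]
After op 5 (push 20): stack=[9,16,20] mem=[16,0,0,0]
After op 6 (push 18): stack=[9,16,20,18] mem=[16,0,0,0]
After op 7 (RCL M0): stack=[9,16,20,18,16] mem=[16,0,0,0]
After op 8 (RCL M0): stack=[9,16,20,18,16,16] mem=[16,0,0,0]

[9, 16, 20, 18, 16, 16]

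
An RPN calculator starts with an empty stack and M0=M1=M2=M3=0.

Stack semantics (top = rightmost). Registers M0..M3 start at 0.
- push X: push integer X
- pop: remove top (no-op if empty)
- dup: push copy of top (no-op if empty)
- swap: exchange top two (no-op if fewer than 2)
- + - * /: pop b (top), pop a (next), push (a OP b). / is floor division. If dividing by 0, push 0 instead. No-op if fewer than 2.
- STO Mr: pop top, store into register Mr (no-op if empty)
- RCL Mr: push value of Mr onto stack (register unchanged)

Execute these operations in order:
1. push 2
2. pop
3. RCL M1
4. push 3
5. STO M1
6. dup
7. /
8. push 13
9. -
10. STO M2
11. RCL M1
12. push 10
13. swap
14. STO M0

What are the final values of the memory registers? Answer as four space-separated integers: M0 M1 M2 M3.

After op 1 (push 2): stack=[2] mem=[0,0,0,0]
After op 2 (pop): stack=[empty] mem=[0,0,0,0]
After op 3 (RCL M1): stack=[0] mem=[0,0,0,0]
After op 4 (push 3): stack=[0,3] mem=[0,0,0,0]
After op 5 (STO M1): stack=[0] mem=[0,3,0,0]
After op 6 (dup): stack=[0,0] mem=[0,3,0,0]
After op 7 (/): stack=[0] mem=[0,3,0,0]
After op 8 (push 13): stack=[0,13] mem=[0,3,0,0]
After op 9 (-): stack=[-13] mem=[0,3,0,0]
After op 10 (STO M2): stack=[empty] mem=[0,3,-13,0]
After op 11 (RCL M1): stack=[3] mem=[0,3,-13,0]
After op 12 (push 10): stack=[3,10] mem=[0,3,-13,0]
After op 13 (swap): stack=[10,3] mem=[0,3,-13,0]
After op 14 (STO M0): stack=[10] mem=[3,3,-13,0]

Answer: 3 3 -13 0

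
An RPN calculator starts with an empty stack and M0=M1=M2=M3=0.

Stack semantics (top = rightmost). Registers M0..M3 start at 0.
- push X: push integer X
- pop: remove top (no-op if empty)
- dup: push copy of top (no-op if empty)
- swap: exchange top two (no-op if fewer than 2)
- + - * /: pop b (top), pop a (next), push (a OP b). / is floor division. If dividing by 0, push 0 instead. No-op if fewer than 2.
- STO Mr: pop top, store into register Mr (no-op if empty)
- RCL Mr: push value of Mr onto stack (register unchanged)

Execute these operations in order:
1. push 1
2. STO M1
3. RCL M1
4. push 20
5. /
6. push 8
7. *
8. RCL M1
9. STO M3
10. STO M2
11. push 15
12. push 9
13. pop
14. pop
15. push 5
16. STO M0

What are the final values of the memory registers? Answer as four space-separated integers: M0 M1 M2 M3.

After op 1 (push 1): stack=[1] mem=[0,0,0,0]
After op 2 (STO M1): stack=[empty] mem=[0,1,0,0]
After op 3 (RCL M1): stack=[1] mem=[0,1,0,0]
After op 4 (push 20): stack=[1,20] mem=[0,1,0,0]
After op 5 (/): stack=[0] mem=[0,1,0,0]
After op 6 (push 8): stack=[0,8] mem=[0,1,0,0]
After op 7 (*): stack=[0] mem=[0,1,0,0]
After op 8 (RCL M1): stack=[0,1] mem=[0,1,0,0]
After op 9 (STO M3): stack=[0] mem=[0,1,0,1]
After op 10 (STO M2): stack=[empty] mem=[0,1,0,1]
After op 11 (push 15): stack=[15] mem=[0,1,0,1]
After op 12 (push 9): stack=[15,9] mem=[0,1,0,1]
After op 13 (pop): stack=[15] mem=[0,1,0,1]
After op 14 (pop): stack=[empty] mem=[0,1,0,1]
After op 15 (push 5): stack=[5] mem=[0,1,0,1]
After op 16 (STO M0): stack=[empty] mem=[5,1,0,1]

Answer: 5 1 0 1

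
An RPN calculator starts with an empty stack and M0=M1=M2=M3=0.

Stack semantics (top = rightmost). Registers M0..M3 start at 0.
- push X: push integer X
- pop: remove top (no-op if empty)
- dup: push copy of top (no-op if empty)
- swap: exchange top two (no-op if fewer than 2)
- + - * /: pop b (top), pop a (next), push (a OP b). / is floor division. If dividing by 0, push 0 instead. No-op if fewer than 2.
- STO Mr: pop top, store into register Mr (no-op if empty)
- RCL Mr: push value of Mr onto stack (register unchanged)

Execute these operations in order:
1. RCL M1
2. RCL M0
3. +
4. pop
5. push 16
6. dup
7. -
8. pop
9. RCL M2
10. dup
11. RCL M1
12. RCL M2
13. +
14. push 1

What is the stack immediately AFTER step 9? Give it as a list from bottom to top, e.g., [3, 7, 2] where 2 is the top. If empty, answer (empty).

After op 1 (RCL M1): stack=[0] mem=[0,0,0,0]
After op 2 (RCL M0): stack=[0,0] mem=[0,0,0,0]
After op 3 (+): stack=[0] mem=[0,0,0,0]
After op 4 (pop): stack=[empty] mem=[0,0,0,0]
After op 5 (push 16): stack=[16] mem=[0,0,0,0]
After op 6 (dup): stack=[16,16] mem=[0,0,0,0]
After op 7 (-): stack=[0] mem=[0,0,0,0]
After op 8 (pop): stack=[empty] mem=[0,0,0,0]
After op 9 (RCL M2): stack=[0] mem=[0,0,0,0]

[0]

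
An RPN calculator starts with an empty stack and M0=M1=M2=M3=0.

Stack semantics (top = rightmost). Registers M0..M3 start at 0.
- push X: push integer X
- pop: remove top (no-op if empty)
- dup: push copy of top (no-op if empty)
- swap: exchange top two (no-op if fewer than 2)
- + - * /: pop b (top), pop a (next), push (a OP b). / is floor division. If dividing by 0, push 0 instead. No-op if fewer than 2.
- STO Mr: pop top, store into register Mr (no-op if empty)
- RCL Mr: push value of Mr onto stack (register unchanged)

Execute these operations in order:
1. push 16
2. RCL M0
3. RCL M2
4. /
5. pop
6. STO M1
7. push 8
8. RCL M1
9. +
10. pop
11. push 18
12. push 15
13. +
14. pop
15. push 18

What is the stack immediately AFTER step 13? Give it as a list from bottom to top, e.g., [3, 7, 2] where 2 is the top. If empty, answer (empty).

After op 1 (push 16): stack=[16] mem=[0,0,0,0]
After op 2 (RCL M0): stack=[16,0] mem=[0,0,0,0]
After op 3 (RCL M2): stack=[16,0,0] mem=[0,0,0,0]
After op 4 (/): stack=[16,0] mem=[0,0,0,0]
After op 5 (pop): stack=[16] mem=[0,0,0,0]
After op 6 (STO M1): stack=[empty] mem=[0,16,0,0]
After op 7 (push 8): stack=[8] mem=[0,16,0,0]
After op 8 (RCL M1): stack=[8,16] mem=[0,16,0,0]
After op 9 (+): stack=[24] mem=[0,16,0,0]
After op 10 (pop): stack=[empty] mem=[0,16,0,0]
After op 11 (push 18): stack=[18] mem=[0,16,0,0]
After op 12 (push 15): stack=[18,15] mem=[0,16,0,0]
After op 13 (+): stack=[33] mem=[0,16,0,0]

[33]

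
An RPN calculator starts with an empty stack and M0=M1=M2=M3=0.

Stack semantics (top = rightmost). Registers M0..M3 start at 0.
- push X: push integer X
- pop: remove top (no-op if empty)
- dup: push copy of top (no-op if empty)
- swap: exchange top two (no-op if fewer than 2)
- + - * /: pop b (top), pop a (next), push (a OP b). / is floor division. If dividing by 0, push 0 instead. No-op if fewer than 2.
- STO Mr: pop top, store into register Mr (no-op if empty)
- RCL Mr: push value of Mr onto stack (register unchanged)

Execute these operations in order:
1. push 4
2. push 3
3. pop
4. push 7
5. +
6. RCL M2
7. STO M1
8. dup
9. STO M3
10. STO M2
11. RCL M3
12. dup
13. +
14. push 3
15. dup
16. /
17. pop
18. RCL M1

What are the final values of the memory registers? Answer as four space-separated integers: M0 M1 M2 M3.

After op 1 (push 4): stack=[4] mem=[0,0,0,0]
After op 2 (push 3): stack=[4,3] mem=[0,0,0,0]
After op 3 (pop): stack=[4] mem=[0,0,0,0]
After op 4 (push 7): stack=[4,7] mem=[0,0,0,0]
After op 5 (+): stack=[11] mem=[0,0,0,0]
After op 6 (RCL M2): stack=[11,0] mem=[0,0,0,0]
After op 7 (STO M1): stack=[11] mem=[0,0,0,0]
After op 8 (dup): stack=[11,11] mem=[0,0,0,0]
After op 9 (STO M3): stack=[11] mem=[0,0,0,11]
After op 10 (STO M2): stack=[empty] mem=[0,0,11,11]
After op 11 (RCL M3): stack=[11] mem=[0,0,11,11]
After op 12 (dup): stack=[11,11] mem=[0,0,11,11]
After op 13 (+): stack=[22] mem=[0,0,11,11]
After op 14 (push 3): stack=[22,3] mem=[0,0,11,11]
After op 15 (dup): stack=[22,3,3] mem=[0,0,11,11]
After op 16 (/): stack=[22,1] mem=[0,0,11,11]
After op 17 (pop): stack=[22] mem=[0,0,11,11]
After op 18 (RCL M1): stack=[22,0] mem=[0,0,11,11]

Answer: 0 0 11 11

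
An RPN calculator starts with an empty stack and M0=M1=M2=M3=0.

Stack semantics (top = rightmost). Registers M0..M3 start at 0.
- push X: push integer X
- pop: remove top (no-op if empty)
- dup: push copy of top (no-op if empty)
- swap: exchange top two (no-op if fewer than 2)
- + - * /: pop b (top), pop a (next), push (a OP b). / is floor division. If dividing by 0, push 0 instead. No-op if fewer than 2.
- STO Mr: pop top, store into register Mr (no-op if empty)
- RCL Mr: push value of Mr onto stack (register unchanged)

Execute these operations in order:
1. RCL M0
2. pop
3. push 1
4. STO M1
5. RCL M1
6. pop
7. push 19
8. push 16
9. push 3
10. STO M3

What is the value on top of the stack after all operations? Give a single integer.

Answer: 16

Derivation:
After op 1 (RCL M0): stack=[0] mem=[0,0,0,0]
After op 2 (pop): stack=[empty] mem=[0,0,0,0]
After op 3 (push 1): stack=[1] mem=[0,0,0,0]
After op 4 (STO M1): stack=[empty] mem=[0,1,0,0]
After op 5 (RCL M1): stack=[1] mem=[0,1,0,0]
After op 6 (pop): stack=[empty] mem=[0,1,0,0]
After op 7 (push 19): stack=[19] mem=[0,1,0,0]
After op 8 (push 16): stack=[19,16] mem=[0,1,0,0]
After op 9 (push 3): stack=[19,16,3] mem=[0,1,0,0]
After op 10 (STO M3): stack=[19,16] mem=[0,1,0,3]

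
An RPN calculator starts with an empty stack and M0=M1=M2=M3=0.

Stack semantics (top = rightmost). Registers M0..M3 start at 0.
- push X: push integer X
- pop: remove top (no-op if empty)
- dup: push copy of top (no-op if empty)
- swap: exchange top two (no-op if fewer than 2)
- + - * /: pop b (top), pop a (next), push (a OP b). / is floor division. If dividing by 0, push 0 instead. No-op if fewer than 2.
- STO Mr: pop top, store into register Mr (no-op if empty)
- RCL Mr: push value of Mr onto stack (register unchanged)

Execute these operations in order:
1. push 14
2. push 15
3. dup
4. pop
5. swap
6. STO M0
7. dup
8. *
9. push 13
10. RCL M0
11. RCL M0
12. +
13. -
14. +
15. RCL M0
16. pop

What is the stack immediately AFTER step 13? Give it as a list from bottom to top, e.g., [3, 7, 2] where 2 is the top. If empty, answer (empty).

After op 1 (push 14): stack=[14] mem=[0,0,0,0]
After op 2 (push 15): stack=[14,15] mem=[0,0,0,0]
After op 3 (dup): stack=[14,15,15] mem=[0,0,0,0]
After op 4 (pop): stack=[14,15] mem=[0,0,0,0]
After op 5 (swap): stack=[15,14] mem=[0,0,0,0]
After op 6 (STO M0): stack=[15] mem=[14,0,0,0]
After op 7 (dup): stack=[15,15] mem=[14,0,0,0]
After op 8 (*): stack=[225] mem=[14,0,0,0]
After op 9 (push 13): stack=[225,13] mem=[14,0,0,0]
After op 10 (RCL M0): stack=[225,13,14] mem=[14,0,0,0]
After op 11 (RCL M0): stack=[225,13,14,14] mem=[14,0,0,0]
After op 12 (+): stack=[225,13,28] mem=[14,0,0,0]
After op 13 (-): stack=[225,-15] mem=[14,0,0,0]

[225, -15]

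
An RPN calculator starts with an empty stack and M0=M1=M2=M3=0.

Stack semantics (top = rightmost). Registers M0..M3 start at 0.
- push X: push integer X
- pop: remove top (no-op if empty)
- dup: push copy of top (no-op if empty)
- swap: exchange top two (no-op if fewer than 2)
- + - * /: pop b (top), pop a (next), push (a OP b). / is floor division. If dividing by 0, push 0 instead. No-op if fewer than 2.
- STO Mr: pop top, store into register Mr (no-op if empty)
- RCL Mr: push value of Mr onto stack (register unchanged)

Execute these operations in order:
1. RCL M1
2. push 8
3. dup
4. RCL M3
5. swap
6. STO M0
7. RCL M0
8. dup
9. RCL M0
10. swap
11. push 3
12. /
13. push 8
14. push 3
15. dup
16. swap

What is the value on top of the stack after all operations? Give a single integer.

Answer: 3

Derivation:
After op 1 (RCL M1): stack=[0] mem=[0,0,0,0]
After op 2 (push 8): stack=[0,8] mem=[0,0,0,0]
After op 3 (dup): stack=[0,8,8] mem=[0,0,0,0]
After op 4 (RCL M3): stack=[0,8,8,0] mem=[0,0,0,0]
After op 5 (swap): stack=[0,8,0,8] mem=[0,0,0,0]
After op 6 (STO M0): stack=[0,8,0] mem=[8,0,0,0]
After op 7 (RCL M0): stack=[0,8,0,8] mem=[8,0,0,0]
After op 8 (dup): stack=[0,8,0,8,8] mem=[8,0,0,0]
After op 9 (RCL M0): stack=[0,8,0,8,8,8] mem=[8,0,0,0]
After op 10 (swap): stack=[0,8,0,8,8,8] mem=[8,0,0,0]
After op 11 (push 3): stack=[0,8,0,8,8,8,3] mem=[8,0,0,0]
After op 12 (/): stack=[0,8,0,8,8,2] mem=[8,0,0,0]
After op 13 (push 8): stack=[0,8,0,8,8,2,8] mem=[8,0,0,0]
After op 14 (push 3): stack=[0,8,0,8,8,2,8,3] mem=[8,0,0,0]
After op 15 (dup): stack=[0,8,0,8,8,2,8,3,3] mem=[8,0,0,0]
After op 16 (swap): stack=[0,8,0,8,8,2,8,3,3] mem=[8,0,0,0]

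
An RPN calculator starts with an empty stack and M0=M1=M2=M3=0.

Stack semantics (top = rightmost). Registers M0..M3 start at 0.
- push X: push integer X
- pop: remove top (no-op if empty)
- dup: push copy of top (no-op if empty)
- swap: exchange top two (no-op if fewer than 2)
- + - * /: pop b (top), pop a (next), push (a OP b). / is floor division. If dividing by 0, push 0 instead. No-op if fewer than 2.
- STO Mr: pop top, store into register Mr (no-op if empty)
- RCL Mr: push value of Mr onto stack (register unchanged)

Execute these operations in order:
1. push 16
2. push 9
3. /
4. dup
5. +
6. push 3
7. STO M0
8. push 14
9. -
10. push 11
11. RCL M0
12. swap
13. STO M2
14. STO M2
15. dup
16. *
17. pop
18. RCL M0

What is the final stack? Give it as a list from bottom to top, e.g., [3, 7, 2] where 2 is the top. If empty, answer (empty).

After op 1 (push 16): stack=[16] mem=[0,0,0,0]
After op 2 (push 9): stack=[16,9] mem=[0,0,0,0]
After op 3 (/): stack=[1] mem=[0,0,0,0]
After op 4 (dup): stack=[1,1] mem=[0,0,0,0]
After op 5 (+): stack=[2] mem=[0,0,0,0]
After op 6 (push 3): stack=[2,3] mem=[0,0,0,0]
After op 7 (STO M0): stack=[2] mem=[3,0,0,0]
After op 8 (push 14): stack=[2,14] mem=[3,0,0,0]
After op 9 (-): stack=[-12] mem=[3,0,0,0]
After op 10 (push 11): stack=[-12,11] mem=[3,0,0,0]
After op 11 (RCL M0): stack=[-12,11,3] mem=[3,0,0,0]
After op 12 (swap): stack=[-12,3,11] mem=[3,0,0,0]
After op 13 (STO M2): stack=[-12,3] mem=[3,0,11,0]
After op 14 (STO M2): stack=[-12] mem=[3,0,3,0]
After op 15 (dup): stack=[-12,-12] mem=[3,0,3,0]
After op 16 (*): stack=[144] mem=[3,0,3,0]
After op 17 (pop): stack=[empty] mem=[3,0,3,0]
After op 18 (RCL M0): stack=[3] mem=[3,0,3,0]

Answer: [3]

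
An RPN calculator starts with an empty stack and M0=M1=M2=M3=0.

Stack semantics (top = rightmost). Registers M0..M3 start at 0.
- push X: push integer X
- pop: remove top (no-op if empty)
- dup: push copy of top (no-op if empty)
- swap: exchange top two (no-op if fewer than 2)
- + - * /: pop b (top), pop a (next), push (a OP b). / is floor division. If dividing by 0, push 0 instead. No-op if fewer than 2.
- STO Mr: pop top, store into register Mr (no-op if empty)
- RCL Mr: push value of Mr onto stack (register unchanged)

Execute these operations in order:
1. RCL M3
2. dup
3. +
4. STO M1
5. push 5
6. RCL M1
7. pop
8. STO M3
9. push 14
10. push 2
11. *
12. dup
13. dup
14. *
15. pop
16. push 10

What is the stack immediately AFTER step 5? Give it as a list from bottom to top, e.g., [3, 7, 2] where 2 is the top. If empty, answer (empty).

After op 1 (RCL M3): stack=[0] mem=[0,0,0,0]
After op 2 (dup): stack=[0,0] mem=[0,0,0,0]
After op 3 (+): stack=[0] mem=[0,0,0,0]
After op 4 (STO M1): stack=[empty] mem=[0,0,0,0]
After op 5 (push 5): stack=[5] mem=[0,0,0,0]

[5]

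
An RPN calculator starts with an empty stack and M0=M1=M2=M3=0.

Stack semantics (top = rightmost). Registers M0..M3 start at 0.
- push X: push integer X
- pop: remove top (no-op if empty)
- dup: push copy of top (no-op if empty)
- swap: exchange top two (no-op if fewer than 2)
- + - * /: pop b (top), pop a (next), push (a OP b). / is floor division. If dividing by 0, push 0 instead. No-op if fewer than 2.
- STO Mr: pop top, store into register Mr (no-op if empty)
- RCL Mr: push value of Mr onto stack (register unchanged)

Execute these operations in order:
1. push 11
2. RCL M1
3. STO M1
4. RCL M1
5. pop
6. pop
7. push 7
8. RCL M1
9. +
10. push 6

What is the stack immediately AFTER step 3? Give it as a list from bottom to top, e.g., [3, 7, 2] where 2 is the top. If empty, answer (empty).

After op 1 (push 11): stack=[11] mem=[0,0,0,0]
After op 2 (RCL M1): stack=[11,0] mem=[0,0,0,0]
After op 3 (STO M1): stack=[11] mem=[0,0,0,0]

[11]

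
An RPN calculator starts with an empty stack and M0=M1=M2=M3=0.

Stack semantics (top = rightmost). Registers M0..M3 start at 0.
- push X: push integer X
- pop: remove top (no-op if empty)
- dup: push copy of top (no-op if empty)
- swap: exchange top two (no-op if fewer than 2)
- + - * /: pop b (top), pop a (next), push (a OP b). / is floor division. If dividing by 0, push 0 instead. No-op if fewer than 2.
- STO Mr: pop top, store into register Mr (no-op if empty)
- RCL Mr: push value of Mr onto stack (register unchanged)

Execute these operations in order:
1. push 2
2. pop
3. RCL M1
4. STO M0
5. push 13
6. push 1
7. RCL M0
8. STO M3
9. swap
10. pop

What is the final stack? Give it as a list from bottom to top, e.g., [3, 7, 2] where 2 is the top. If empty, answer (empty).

Answer: [1]

Derivation:
After op 1 (push 2): stack=[2] mem=[0,0,0,0]
After op 2 (pop): stack=[empty] mem=[0,0,0,0]
After op 3 (RCL M1): stack=[0] mem=[0,0,0,0]
After op 4 (STO M0): stack=[empty] mem=[0,0,0,0]
After op 5 (push 13): stack=[13] mem=[0,0,0,0]
After op 6 (push 1): stack=[13,1] mem=[0,0,0,0]
After op 7 (RCL M0): stack=[13,1,0] mem=[0,0,0,0]
After op 8 (STO M3): stack=[13,1] mem=[0,0,0,0]
After op 9 (swap): stack=[1,13] mem=[0,0,0,0]
After op 10 (pop): stack=[1] mem=[0,0,0,0]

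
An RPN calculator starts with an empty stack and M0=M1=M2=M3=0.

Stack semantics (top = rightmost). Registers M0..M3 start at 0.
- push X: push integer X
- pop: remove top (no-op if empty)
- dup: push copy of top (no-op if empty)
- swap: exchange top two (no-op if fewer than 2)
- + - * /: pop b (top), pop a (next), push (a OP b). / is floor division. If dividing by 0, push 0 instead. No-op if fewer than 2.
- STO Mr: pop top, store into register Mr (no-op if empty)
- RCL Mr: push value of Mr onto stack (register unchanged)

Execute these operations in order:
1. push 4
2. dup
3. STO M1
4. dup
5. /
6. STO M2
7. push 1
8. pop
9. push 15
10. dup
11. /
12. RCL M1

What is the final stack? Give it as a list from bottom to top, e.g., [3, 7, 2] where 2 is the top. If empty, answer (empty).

After op 1 (push 4): stack=[4] mem=[0,0,0,0]
After op 2 (dup): stack=[4,4] mem=[0,0,0,0]
After op 3 (STO M1): stack=[4] mem=[0,4,0,0]
After op 4 (dup): stack=[4,4] mem=[0,4,0,0]
After op 5 (/): stack=[1] mem=[0,4,0,0]
After op 6 (STO M2): stack=[empty] mem=[0,4,1,0]
After op 7 (push 1): stack=[1] mem=[0,4,1,0]
After op 8 (pop): stack=[empty] mem=[0,4,1,0]
After op 9 (push 15): stack=[15] mem=[0,4,1,0]
After op 10 (dup): stack=[15,15] mem=[0,4,1,0]
After op 11 (/): stack=[1] mem=[0,4,1,0]
After op 12 (RCL M1): stack=[1,4] mem=[0,4,1,0]

Answer: [1, 4]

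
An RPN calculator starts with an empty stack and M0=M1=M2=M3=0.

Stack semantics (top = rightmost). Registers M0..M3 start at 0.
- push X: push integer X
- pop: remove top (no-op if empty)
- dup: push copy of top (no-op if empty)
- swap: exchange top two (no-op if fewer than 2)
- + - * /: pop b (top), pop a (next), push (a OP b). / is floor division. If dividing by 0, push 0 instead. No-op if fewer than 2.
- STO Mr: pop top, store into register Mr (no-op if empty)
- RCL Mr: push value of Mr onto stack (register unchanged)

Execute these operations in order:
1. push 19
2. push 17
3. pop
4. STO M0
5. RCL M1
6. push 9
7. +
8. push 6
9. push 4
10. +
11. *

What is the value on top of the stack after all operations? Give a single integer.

Answer: 90

Derivation:
After op 1 (push 19): stack=[19] mem=[0,0,0,0]
After op 2 (push 17): stack=[19,17] mem=[0,0,0,0]
After op 3 (pop): stack=[19] mem=[0,0,0,0]
After op 4 (STO M0): stack=[empty] mem=[19,0,0,0]
After op 5 (RCL M1): stack=[0] mem=[19,0,0,0]
After op 6 (push 9): stack=[0,9] mem=[19,0,0,0]
After op 7 (+): stack=[9] mem=[19,0,0,0]
After op 8 (push 6): stack=[9,6] mem=[19,0,0,0]
After op 9 (push 4): stack=[9,6,4] mem=[19,0,0,0]
After op 10 (+): stack=[9,10] mem=[19,0,0,0]
After op 11 (*): stack=[90] mem=[19,0,0,0]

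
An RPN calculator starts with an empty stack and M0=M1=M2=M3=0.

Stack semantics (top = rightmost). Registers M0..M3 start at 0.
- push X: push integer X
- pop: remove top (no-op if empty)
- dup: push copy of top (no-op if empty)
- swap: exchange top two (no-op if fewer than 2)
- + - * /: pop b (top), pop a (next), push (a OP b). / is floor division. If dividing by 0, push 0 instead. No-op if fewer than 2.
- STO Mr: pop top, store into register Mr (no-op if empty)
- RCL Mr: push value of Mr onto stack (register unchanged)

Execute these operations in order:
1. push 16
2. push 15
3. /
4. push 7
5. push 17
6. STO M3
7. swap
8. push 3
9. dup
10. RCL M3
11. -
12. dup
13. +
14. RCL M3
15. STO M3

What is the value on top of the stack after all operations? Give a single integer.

Answer: -28

Derivation:
After op 1 (push 16): stack=[16] mem=[0,0,0,0]
After op 2 (push 15): stack=[16,15] mem=[0,0,0,0]
After op 3 (/): stack=[1] mem=[0,0,0,0]
After op 4 (push 7): stack=[1,7] mem=[0,0,0,0]
After op 5 (push 17): stack=[1,7,17] mem=[0,0,0,0]
After op 6 (STO M3): stack=[1,7] mem=[0,0,0,17]
After op 7 (swap): stack=[7,1] mem=[0,0,0,17]
After op 8 (push 3): stack=[7,1,3] mem=[0,0,0,17]
After op 9 (dup): stack=[7,1,3,3] mem=[0,0,0,17]
After op 10 (RCL M3): stack=[7,1,3,3,17] mem=[0,0,0,17]
After op 11 (-): stack=[7,1,3,-14] mem=[0,0,0,17]
After op 12 (dup): stack=[7,1,3,-14,-14] mem=[0,0,0,17]
After op 13 (+): stack=[7,1,3,-28] mem=[0,0,0,17]
After op 14 (RCL M3): stack=[7,1,3,-28,17] mem=[0,0,0,17]
After op 15 (STO M3): stack=[7,1,3,-28] mem=[0,0,0,17]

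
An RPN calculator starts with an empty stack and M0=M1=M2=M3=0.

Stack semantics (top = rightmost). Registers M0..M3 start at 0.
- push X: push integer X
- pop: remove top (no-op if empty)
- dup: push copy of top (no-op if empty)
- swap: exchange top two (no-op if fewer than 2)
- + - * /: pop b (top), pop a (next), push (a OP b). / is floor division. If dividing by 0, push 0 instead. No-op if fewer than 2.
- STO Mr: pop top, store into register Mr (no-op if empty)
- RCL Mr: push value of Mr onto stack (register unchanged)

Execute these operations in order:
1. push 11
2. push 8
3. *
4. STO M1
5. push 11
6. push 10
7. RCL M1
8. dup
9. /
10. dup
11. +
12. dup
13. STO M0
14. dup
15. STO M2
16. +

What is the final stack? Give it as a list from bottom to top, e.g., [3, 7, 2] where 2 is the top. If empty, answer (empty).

Answer: [11, 12]

Derivation:
After op 1 (push 11): stack=[11] mem=[0,0,0,0]
After op 2 (push 8): stack=[11,8] mem=[0,0,0,0]
After op 3 (*): stack=[88] mem=[0,0,0,0]
After op 4 (STO M1): stack=[empty] mem=[0,88,0,0]
After op 5 (push 11): stack=[11] mem=[0,88,0,0]
After op 6 (push 10): stack=[11,10] mem=[0,88,0,0]
After op 7 (RCL M1): stack=[11,10,88] mem=[0,88,0,0]
After op 8 (dup): stack=[11,10,88,88] mem=[0,88,0,0]
After op 9 (/): stack=[11,10,1] mem=[0,88,0,0]
After op 10 (dup): stack=[11,10,1,1] mem=[0,88,0,0]
After op 11 (+): stack=[11,10,2] mem=[0,88,0,0]
After op 12 (dup): stack=[11,10,2,2] mem=[0,88,0,0]
After op 13 (STO M0): stack=[11,10,2] mem=[2,88,0,0]
After op 14 (dup): stack=[11,10,2,2] mem=[2,88,0,0]
After op 15 (STO M2): stack=[11,10,2] mem=[2,88,2,0]
After op 16 (+): stack=[11,12] mem=[2,88,2,0]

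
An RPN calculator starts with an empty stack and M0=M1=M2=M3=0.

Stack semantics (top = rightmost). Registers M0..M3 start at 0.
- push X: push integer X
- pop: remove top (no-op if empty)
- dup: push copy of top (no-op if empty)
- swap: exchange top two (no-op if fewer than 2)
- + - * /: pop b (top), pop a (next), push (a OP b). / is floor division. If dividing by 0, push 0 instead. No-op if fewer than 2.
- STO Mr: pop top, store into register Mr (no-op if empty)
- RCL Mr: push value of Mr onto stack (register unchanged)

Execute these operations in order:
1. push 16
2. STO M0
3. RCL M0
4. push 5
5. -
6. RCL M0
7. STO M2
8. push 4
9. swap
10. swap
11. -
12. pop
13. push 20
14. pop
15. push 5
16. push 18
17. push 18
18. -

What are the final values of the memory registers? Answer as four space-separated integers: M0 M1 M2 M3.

After op 1 (push 16): stack=[16] mem=[0,0,0,0]
After op 2 (STO M0): stack=[empty] mem=[16,0,0,0]
After op 3 (RCL M0): stack=[16] mem=[16,0,0,0]
After op 4 (push 5): stack=[16,5] mem=[16,0,0,0]
After op 5 (-): stack=[11] mem=[16,0,0,0]
After op 6 (RCL M0): stack=[11,16] mem=[16,0,0,0]
After op 7 (STO M2): stack=[11] mem=[16,0,16,0]
After op 8 (push 4): stack=[11,4] mem=[16,0,16,0]
After op 9 (swap): stack=[4,11] mem=[16,0,16,0]
After op 10 (swap): stack=[11,4] mem=[16,0,16,0]
After op 11 (-): stack=[7] mem=[16,0,16,0]
After op 12 (pop): stack=[empty] mem=[16,0,16,0]
After op 13 (push 20): stack=[20] mem=[16,0,16,0]
After op 14 (pop): stack=[empty] mem=[16,0,16,0]
After op 15 (push 5): stack=[5] mem=[16,0,16,0]
After op 16 (push 18): stack=[5,18] mem=[16,0,16,0]
After op 17 (push 18): stack=[5,18,18] mem=[16,0,16,0]
After op 18 (-): stack=[5,0] mem=[16,0,16,0]

Answer: 16 0 16 0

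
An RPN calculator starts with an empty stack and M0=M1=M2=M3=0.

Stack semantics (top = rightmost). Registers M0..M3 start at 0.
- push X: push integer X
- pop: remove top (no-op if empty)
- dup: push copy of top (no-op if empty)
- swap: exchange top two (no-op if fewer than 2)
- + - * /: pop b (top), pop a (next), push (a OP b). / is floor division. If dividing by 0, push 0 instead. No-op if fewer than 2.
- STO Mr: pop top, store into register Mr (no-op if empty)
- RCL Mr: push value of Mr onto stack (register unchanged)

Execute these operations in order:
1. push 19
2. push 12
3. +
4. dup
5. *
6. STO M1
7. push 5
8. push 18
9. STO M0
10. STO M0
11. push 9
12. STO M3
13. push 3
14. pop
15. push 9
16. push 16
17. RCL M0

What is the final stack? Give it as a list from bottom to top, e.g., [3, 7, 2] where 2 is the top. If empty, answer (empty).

After op 1 (push 19): stack=[19] mem=[0,0,0,0]
After op 2 (push 12): stack=[19,12] mem=[0,0,0,0]
After op 3 (+): stack=[31] mem=[0,0,0,0]
After op 4 (dup): stack=[31,31] mem=[0,0,0,0]
After op 5 (*): stack=[961] mem=[0,0,0,0]
After op 6 (STO M1): stack=[empty] mem=[0,961,0,0]
After op 7 (push 5): stack=[5] mem=[0,961,0,0]
After op 8 (push 18): stack=[5,18] mem=[0,961,0,0]
After op 9 (STO M0): stack=[5] mem=[18,961,0,0]
After op 10 (STO M0): stack=[empty] mem=[5,961,0,0]
After op 11 (push 9): stack=[9] mem=[5,961,0,0]
After op 12 (STO M3): stack=[empty] mem=[5,961,0,9]
After op 13 (push 3): stack=[3] mem=[5,961,0,9]
After op 14 (pop): stack=[empty] mem=[5,961,0,9]
After op 15 (push 9): stack=[9] mem=[5,961,0,9]
After op 16 (push 16): stack=[9,16] mem=[5,961,0,9]
After op 17 (RCL M0): stack=[9,16,5] mem=[5,961,0,9]

Answer: [9, 16, 5]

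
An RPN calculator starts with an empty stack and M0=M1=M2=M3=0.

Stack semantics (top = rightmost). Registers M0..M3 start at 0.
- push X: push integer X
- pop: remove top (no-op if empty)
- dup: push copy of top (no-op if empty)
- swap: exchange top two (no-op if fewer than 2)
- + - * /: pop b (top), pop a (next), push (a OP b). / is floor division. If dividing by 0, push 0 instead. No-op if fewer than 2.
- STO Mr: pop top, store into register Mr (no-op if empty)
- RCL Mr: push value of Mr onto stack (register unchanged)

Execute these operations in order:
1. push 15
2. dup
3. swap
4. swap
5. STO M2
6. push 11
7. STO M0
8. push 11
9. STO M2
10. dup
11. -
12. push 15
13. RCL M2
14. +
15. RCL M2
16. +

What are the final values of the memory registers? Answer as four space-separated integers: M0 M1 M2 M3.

After op 1 (push 15): stack=[15] mem=[0,0,0,0]
After op 2 (dup): stack=[15,15] mem=[0,0,0,0]
After op 3 (swap): stack=[15,15] mem=[0,0,0,0]
After op 4 (swap): stack=[15,15] mem=[0,0,0,0]
After op 5 (STO M2): stack=[15] mem=[0,0,15,0]
After op 6 (push 11): stack=[15,11] mem=[0,0,15,0]
After op 7 (STO M0): stack=[15] mem=[11,0,15,0]
After op 8 (push 11): stack=[15,11] mem=[11,0,15,0]
After op 9 (STO M2): stack=[15] mem=[11,0,11,0]
After op 10 (dup): stack=[15,15] mem=[11,0,11,0]
After op 11 (-): stack=[0] mem=[11,0,11,0]
After op 12 (push 15): stack=[0,15] mem=[11,0,11,0]
After op 13 (RCL M2): stack=[0,15,11] mem=[11,0,11,0]
After op 14 (+): stack=[0,26] mem=[11,0,11,0]
After op 15 (RCL M2): stack=[0,26,11] mem=[11,0,11,0]
After op 16 (+): stack=[0,37] mem=[11,0,11,0]

Answer: 11 0 11 0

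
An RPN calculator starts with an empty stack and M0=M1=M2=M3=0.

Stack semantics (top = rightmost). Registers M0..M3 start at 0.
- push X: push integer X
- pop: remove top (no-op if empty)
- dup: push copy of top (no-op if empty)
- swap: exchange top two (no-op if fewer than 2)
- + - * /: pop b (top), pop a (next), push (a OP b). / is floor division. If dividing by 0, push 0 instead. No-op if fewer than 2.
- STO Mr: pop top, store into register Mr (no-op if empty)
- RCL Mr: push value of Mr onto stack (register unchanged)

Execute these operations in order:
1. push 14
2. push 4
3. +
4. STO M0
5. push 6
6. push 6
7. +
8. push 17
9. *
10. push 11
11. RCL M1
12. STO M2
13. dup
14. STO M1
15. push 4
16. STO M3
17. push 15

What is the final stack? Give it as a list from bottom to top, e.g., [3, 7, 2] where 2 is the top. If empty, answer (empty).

After op 1 (push 14): stack=[14] mem=[0,0,0,0]
After op 2 (push 4): stack=[14,4] mem=[0,0,0,0]
After op 3 (+): stack=[18] mem=[0,0,0,0]
After op 4 (STO M0): stack=[empty] mem=[18,0,0,0]
After op 5 (push 6): stack=[6] mem=[18,0,0,0]
After op 6 (push 6): stack=[6,6] mem=[18,0,0,0]
After op 7 (+): stack=[12] mem=[18,0,0,0]
After op 8 (push 17): stack=[12,17] mem=[18,0,0,0]
After op 9 (*): stack=[204] mem=[18,0,0,0]
After op 10 (push 11): stack=[204,11] mem=[18,0,0,0]
After op 11 (RCL M1): stack=[204,11,0] mem=[18,0,0,0]
After op 12 (STO M2): stack=[204,11] mem=[18,0,0,0]
After op 13 (dup): stack=[204,11,11] mem=[18,0,0,0]
After op 14 (STO M1): stack=[204,11] mem=[18,11,0,0]
After op 15 (push 4): stack=[204,11,4] mem=[18,11,0,0]
After op 16 (STO M3): stack=[204,11] mem=[18,11,0,4]
After op 17 (push 15): stack=[204,11,15] mem=[18,11,0,4]

Answer: [204, 11, 15]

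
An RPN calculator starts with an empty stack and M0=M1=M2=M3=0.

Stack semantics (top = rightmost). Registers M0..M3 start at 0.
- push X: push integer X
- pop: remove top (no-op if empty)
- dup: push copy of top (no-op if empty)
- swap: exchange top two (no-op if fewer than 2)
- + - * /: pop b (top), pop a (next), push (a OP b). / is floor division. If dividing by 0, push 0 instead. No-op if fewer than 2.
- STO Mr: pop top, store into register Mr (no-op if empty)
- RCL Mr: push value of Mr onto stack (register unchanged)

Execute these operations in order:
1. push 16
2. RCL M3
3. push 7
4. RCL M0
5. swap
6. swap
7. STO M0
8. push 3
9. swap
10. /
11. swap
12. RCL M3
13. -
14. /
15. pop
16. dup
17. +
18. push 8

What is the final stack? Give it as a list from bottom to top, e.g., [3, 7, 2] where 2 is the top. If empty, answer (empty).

Answer: [32, 8]

Derivation:
After op 1 (push 16): stack=[16] mem=[0,0,0,0]
After op 2 (RCL M3): stack=[16,0] mem=[0,0,0,0]
After op 3 (push 7): stack=[16,0,7] mem=[0,0,0,0]
After op 4 (RCL M0): stack=[16,0,7,0] mem=[0,0,0,0]
After op 5 (swap): stack=[16,0,0,7] mem=[0,0,0,0]
After op 6 (swap): stack=[16,0,7,0] mem=[0,0,0,0]
After op 7 (STO M0): stack=[16,0,7] mem=[0,0,0,0]
After op 8 (push 3): stack=[16,0,7,3] mem=[0,0,0,0]
After op 9 (swap): stack=[16,0,3,7] mem=[0,0,0,0]
After op 10 (/): stack=[16,0,0] mem=[0,0,0,0]
After op 11 (swap): stack=[16,0,0] mem=[0,0,0,0]
After op 12 (RCL M3): stack=[16,0,0,0] mem=[0,0,0,0]
After op 13 (-): stack=[16,0,0] mem=[0,0,0,0]
After op 14 (/): stack=[16,0] mem=[0,0,0,0]
After op 15 (pop): stack=[16] mem=[0,0,0,0]
After op 16 (dup): stack=[16,16] mem=[0,0,0,0]
After op 17 (+): stack=[32] mem=[0,0,0,0]
After op 18 (push 8): stack=[32,8] mem=[0,0,0,0]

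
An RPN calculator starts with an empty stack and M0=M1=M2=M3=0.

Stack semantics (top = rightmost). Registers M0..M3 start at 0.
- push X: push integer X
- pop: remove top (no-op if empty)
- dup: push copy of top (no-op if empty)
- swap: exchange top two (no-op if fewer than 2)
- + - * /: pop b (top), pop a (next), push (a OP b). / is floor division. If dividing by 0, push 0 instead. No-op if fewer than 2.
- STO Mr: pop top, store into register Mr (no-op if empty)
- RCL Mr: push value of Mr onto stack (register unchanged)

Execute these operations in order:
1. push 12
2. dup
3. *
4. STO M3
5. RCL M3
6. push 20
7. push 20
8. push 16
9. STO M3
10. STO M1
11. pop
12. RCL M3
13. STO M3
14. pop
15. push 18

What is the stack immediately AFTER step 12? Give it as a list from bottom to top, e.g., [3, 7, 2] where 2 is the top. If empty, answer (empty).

After op 1 (push 12): stack=[12] mem=[0,0,0,0]
After op 2 (dup): stack=[12,12] mem=[0,0,0,0]
After op 3 (*): stack=[144] mem=[0,0,0,0]
After op 4 (STO M3): stack=[empty] mem=[0,0,0,144]
After op 5 (RCL M3): stack=[144] mem=[0,0,0,144]
After op 6 (push 20): stack=[144,20] mem=[0,0,0,144]
After op 7 (push 20): stack=[144,20,20] mem=[0,0,0,144]
After op 8 (push 16): stack=[144,20,20,16] mem=[0,0,0,144]
After op 9 (STO M3): stack=[144,20,20] mem=[0,0,0,16]
After op 10 (STO M1): stack=[144,20] mem=[0,20,0,16]
After op 11 (pop): stack=[144] mem=[0,20,0,16]
After op 12 (RCL M3): stack=[144,16] mem=[0,20,0,16]

[144, 16]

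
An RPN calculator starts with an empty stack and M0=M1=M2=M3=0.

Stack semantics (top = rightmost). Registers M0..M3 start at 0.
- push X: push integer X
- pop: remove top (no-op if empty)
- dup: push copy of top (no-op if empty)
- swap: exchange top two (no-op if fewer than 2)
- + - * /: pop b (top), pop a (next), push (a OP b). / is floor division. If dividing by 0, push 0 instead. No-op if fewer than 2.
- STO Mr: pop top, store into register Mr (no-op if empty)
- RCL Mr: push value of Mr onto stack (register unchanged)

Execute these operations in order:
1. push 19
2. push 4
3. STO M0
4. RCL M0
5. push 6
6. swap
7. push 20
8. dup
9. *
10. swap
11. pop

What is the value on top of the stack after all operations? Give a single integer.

Answer: 400

Derivation:
After op 1 (push 19): stack=[19] mem=[0,0,0,0]
After op 2 (push 4): stack=[19,4] mem=[0,0,0,0]
After op 3 (STO M0): stack=[19] mem=[4,0,0,0]
After op 4 (RCL M0): stack=[19,4] mem=[4,0,0,0]
After op 5 (push 6): stack=[19,4,6] mem=[4,0,0,0]
After op 6 (swap): stack=[19,6,4] mem=[4,0,0,0]
After op 7 (push 20): stack=[19,6,4,20] mem=[4,0,0,0]
After op 8 (dup): stack=[19,6,4,20,20] mem=[4,0,0,0]
After op 9 (*): stack=[19,6,4,400] mem=[4,0,0,0]
After op 10 (swap): stack=[19,6,400,4] mem=[4,0,0,0]
After op 11 (pop): stack=[19,6,400] mem=[4,0,0,0]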